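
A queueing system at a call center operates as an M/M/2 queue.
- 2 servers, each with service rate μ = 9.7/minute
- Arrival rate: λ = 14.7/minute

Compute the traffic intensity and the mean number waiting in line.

Traffic intensity: ρ = λ/(cμ) = 14.7/(2×9.7) = 0.7577
Since ρ = 0.7577 < 1, system is stable.
Offered load a = λ/μ = cρ = 14.7/9.7 = 1.5155
P₀ = [ Σₙ₌₀^1 aⁿ/n! + a^2/(2!(1-ρ)) ]⁻¹
Σ = a^0/0! + a^1/1! = 1.0000 + 1.5155 = 2.5155
a^2/(2!(1-ρ)) = 2.29663/(2 × 0.242268) = 4.7399
P₀ = 1/(2.5155 + 4.7399) = 0.1378
Lq = P₀·a^2·ρ / (2!(1-ρ)²) = 0.137830 × 2.29663 × 0.757732 / (2 × 0.0586938) = 2.0433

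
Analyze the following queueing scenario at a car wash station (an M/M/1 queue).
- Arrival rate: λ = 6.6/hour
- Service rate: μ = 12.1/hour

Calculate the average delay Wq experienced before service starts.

First, compute utilization: ρ = λ/μ = 6.6/12.1 = 0.5455
For M/M/1: Wq = λ/(μ(μ-λ))
Wq = 6.6/(12.1 × (12.1-6.6))
Wq = 6.6/(12.1 × 5.50)
Wq = 0.09917 hours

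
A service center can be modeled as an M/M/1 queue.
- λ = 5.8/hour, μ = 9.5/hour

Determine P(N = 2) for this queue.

ρ = λ/μ = 5.8/9.5 = 0.6105
P(n) = (1-ρ)ρⁿ
P(2) = (1-0.6105) × 0.6105^2
P(2) = 0.3895 × 0.3727
P(2) = 0.1452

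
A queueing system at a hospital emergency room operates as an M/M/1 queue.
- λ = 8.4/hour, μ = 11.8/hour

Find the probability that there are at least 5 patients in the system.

ρ = λ/μ = 8.4/11.8 = 0.71186
P(N ≥ n) = ρⁿ
P(N ≥ 5) = 0.71186^5
P(N ≥ 5) = 0.1828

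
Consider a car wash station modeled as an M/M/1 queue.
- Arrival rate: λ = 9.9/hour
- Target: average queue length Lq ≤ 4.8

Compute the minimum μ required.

For M/M/1: Lq = λ²/(μ(μ-λ))
Need Lq ≤ 4.8, i.e. μ(μ-λ) ≥ λ²/4.8
μ² - 9.9μ - 98.01/4.8 ≥ 0  →  μ² - 9.9μ - 20.41875 ≥ 0
Quadratic formula (positive root): μ = [λ + √(λ² + 4×20.41875)]/2
Discriminant: 98.01 + 4×20.41875 = 179.6850, √179.6850 = 13.40466
μ ≥ (9.9 + 13.40466)/2 = 11.6523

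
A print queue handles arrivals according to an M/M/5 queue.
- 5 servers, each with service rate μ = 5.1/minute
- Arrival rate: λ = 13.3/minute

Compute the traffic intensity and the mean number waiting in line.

Traffic intensity: ρ = λ/(cμ) = 13.3/(5×5.1) = 0.5216
Since ρ = 0.5216 < 1, system is stable.
Offered load a = λ/μ = cρ = 13.3/5.1 = 2.6078
P₀ = [ Σₙ₌₀^4 aⁿ/n! + a^5/(5!(1-ρ)) ]⁻¹
Σ = a^0/0! + a^1/1! + a^2/2! + a^3/3! + a^4/4! = 1.00000 + 2.60784 + 3.40042 + 2.95592 + 1.92715 = 11.8913
a^5/(5!(1-ρ)) = 120.6167/(120 × 0.47843) = 2.1009
P₀ = 1/(11.8913 + 2.1009) = 0.07147
Lq = P₀·a^5·ρ / (5!(1-ρ)²) = 0.07147 × 120.6167 × 0.5216 / (120 × 0.2289) = 0.1637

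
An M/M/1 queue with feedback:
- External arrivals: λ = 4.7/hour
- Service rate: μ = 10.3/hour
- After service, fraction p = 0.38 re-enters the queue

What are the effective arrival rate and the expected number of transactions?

Effective arrival rate: λ_eff = λ/(1-p) = 4.7/(1-0.38) = 4.7/0.62 = 7.58065
ρ = λ_eff/μ = 7.58065/10.3 = 0.735985
L = ρ/(1-ρ) = 0.735985/(1-0.735985) = 2.7877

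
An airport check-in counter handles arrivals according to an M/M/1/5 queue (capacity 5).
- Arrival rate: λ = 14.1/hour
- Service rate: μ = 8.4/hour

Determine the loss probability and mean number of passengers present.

ρ = λ/μ = 14.1/8.4 = 1.67857
P₀ = (1-ρ)/(1-ρ^(K+1)) = (1-1.67857)/(1-1.67857^6) = -0.6786/-21.3685 = 0.03176
P_K = P₀×ρ^K = 0.03176 × 1.67857^5 = 0.03176 × 13.3259 = 0.4232
Blocking probability P_5 = 0.4232 (42.32%)
L = ρ[1 - (K+1)ρ^K + Kρ^(K+1)] / [(1-ρ)(1-ρ^(K+1))]
L = 1.67857 × (1 - 6×13.3259 + 5×22.3685) / ((1 - 1.67857) × (1 - 22.3685)) = 3.8071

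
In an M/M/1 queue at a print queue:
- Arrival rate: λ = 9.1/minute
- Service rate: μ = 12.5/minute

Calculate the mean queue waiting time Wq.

First, compute utilization: ρ = λ/μ = 9.1/12.5 = 0.7280
For M/M/1: Wq = λ/(μ(μ-λ))
Wq = 9.1/(12.5 × (12.5-9.1))
Wq = 9.1/(12.5 × 3.40)
Wq = 0.2141 minutes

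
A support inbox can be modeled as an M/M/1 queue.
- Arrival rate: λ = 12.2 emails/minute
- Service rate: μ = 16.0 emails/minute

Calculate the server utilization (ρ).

Server utilization: ρ = λ/μ
ρ = 12.2/16.0 = 0.7625
The server is busy 76.25% of the time.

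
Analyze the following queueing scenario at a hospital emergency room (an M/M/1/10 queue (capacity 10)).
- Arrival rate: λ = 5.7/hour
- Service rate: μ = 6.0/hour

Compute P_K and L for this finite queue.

ρ = λ/μ = 5.7/6.0 = 0.9500
P₀ = (1-ρ)/(1-ρ^(K+1)) = (1-0.9500)/(1-0.9500^11) = 0.05000/0.4312 = 0.1160
P_K = P₀×ρ^K = 0.11596 × 0.9500^10 = 0.11596 × 0.59874 = 0.06943
Blocking probability P_10 = 0.06943 (6.94%)
L = ρ[1 - (K+1)ρ^K + Kρ^(K+1)] / [(1-ρ)(1-ρ^(K+1))]
L = 0.9500 × (1 - 11×0.5987369 + 10×0.5688001) / ((1 - 0.9500) × (1 - 0.5688001)) = 4.4898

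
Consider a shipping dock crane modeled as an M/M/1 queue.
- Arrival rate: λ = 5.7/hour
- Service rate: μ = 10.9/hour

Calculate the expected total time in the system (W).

First, compute utilization: ρ = λ/μ = 5.7/10.9 = 0.5229
For M/M/1: W = 1/(μ-λ)
W = 1/(10.9-5.7) = 1/5.20
W = 0.1923 hours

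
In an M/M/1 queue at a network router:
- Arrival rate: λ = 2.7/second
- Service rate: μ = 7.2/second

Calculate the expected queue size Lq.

ρ = λ/μ = 2.7/7.2 = 0.3750
For M/M/1: Lq = λ²/(μ(μ-λ))
Lq = 7.29/(7.2 × 4.50)
Lq = 0.2250 packets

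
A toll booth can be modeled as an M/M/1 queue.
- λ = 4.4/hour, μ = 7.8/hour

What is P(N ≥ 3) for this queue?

ρ = λ/μ = 4.4/7.8 = 0.5641
P(N ≥ n) = ρⁿ
P(N ≥ 3) = 0.5641^3
P(N ≥ 3) = 0.1795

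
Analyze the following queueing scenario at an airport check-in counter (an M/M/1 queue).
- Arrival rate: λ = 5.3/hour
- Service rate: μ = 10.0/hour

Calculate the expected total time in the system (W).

First, compute utilization: ρ = λ/μ = 5.3/10.0 = 0.5300
For M/M/1: W = 1/(μ-λ)
W = 1/(10.0-5.3) = 1/4.70
W = 0.2128 hours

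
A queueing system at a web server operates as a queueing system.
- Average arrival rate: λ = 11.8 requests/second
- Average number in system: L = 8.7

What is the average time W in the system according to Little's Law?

Little's Law: L = λW, so W = L/λ
W = 8.7/11.8 = 0.7373 seconds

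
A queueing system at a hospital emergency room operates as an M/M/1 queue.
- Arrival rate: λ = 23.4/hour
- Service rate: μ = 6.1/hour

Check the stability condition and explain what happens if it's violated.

Stability requires ρ = λ/(cμ) < 1
ρ = 23.4/(1 × 6.1) = 23.4/6.10 = 3.8361
Since 3.8361 ≥ 1, the system is UNSTABLE.
Queue grows without bound. Need μ > λ = 23.4.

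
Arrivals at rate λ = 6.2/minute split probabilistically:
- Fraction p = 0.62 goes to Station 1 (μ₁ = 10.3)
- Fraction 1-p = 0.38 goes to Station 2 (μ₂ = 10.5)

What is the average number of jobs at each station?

Effective rates: λ₁ = 6.2×0.62 = 3.844, λ₂ = 6.2×0.38 = 2.356
Station 1: ρ₁ = 3.844/10.3 = 0.3732, L₁ = ρ₁/(1-ρ₁) = 0.3732/(1-0.3732) = 0.5954
Station 2: ρ₂ = 2.356/10.5 = 0.2244, L₂ = ρ₂/(1-ρ₂) = 0.2244/(1-0.2244) = 0.2893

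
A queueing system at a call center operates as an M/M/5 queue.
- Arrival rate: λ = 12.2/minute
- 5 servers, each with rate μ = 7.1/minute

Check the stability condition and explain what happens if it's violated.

Stability requires ρ = λ/(cμ) < 1
ρ = 12.2/(5 × 7.1) = 12.2/35.50 = 0.3437
Since 0.3437 < 1, the system is STABLE.
The servers are busy 34.37% of the time.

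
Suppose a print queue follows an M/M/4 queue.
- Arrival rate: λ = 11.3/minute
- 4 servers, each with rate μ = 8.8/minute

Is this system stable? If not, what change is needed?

Stability requires ρ = λ/(cμ) < 1
ρ = 11.3/(4 × 8.8) = 11.3/35.20 = 0.3210
Since 0.3210 < 1, the system is STABLE.
The servers are busy 32.10% of the time.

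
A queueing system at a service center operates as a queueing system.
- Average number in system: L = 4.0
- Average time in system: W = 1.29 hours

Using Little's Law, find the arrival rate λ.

Little's Law: L = λW, so λ = L/W
λ = 4.0/1.29 = 3.1008 customers/hour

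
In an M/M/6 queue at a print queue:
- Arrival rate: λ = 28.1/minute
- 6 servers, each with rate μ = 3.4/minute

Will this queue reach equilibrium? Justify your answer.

Stability requires ρ = λ/(cμ) < 1
ρ = 28.1/(6 × 3.4) = 28.1/20.40 = 1.3775
Since 1.3775 ≥ 1, the system is UNSTABLE.
Need c > λ/μ = 28.1/3.4 = 8.26.
Minimum servers needed: c = 9.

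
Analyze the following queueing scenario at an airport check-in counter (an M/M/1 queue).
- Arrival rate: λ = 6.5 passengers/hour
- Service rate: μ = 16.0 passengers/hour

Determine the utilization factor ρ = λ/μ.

Server utilization: ρ = λ/μ
ρ = 6.5/16.0 = 0.4062
The server is busy 40.62% of the time.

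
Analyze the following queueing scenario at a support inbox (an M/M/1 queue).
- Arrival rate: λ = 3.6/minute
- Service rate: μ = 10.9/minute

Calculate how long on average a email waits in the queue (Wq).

First, compute utilization: ρ = λ/μ = 3.6/10.9 = 0.3303
For M/M/1: Wq = λ/(μ(μ-λ))
Wq = 3.6/(10.9 × (10.9-3.6))
Wq = 3.6/(10.9 × 7.30)
Wq = 0.04524 minutes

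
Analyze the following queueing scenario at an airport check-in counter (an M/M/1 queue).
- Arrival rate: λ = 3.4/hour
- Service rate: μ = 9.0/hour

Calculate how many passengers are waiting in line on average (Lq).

ρ = λ/μ = 3.4/9.0 = 0.3778
For M/M/1: Lq = λ²/(μ(μ-λ))
Lq = 11.56/(9.0 × 5.60)
Lq = 0.2294 passengers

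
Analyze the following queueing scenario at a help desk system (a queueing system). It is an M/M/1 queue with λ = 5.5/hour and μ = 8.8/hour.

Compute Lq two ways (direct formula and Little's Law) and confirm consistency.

Method 1 (direct): Lq = λ²/(μ(μ-λ)) = 30.25/(8.8 × 3.30) = 1.0417

Method 2 (Little's Law):
W = 1/(μ-λ) = 1/3.30 = 0.3030
Wq = W - 1/μ = 0.3030 - 0.1136 = 0.1894
Lq = λWq = 5.5 × 0.1894 = 1.0417 ✔ (matches Method 1)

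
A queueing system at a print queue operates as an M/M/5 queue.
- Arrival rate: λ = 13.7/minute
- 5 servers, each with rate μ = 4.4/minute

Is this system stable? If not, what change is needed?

Stability requires ρ = λ/(cμ) < 1
ρ = 13.7/(5 × 4.4) = 13.7/22.00 = 0.6227
Since 0.6227 < 1, the system is STABLE.
The servers are busy 62.27% of the time.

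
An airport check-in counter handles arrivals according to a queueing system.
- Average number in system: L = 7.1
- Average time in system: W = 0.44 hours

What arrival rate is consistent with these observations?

Little's Law: L = λW, so λ = L/W
λ = 7.1/0.44 = 16.1364 passengers/hour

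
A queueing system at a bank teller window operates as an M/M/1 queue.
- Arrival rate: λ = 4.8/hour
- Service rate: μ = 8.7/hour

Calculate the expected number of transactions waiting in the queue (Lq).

ρ = λ/μ = 4.8/8.7 = 0.5517
For M/M/1: Lq = λ²/(μ(μ-λ))
Lq = 23.04/(8.7 × 3.90)
Lq = 0.6790 transactions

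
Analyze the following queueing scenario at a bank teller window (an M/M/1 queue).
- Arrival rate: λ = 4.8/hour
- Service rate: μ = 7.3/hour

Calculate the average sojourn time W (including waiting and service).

First, compute utilization: ρ = λ/μ = 4.8/7.3 = 0.6575
For M/M/1: W = 1/(μ-λ)
W = 1/(7.3-4.8) = 1/2.50
W = 0.4000 hours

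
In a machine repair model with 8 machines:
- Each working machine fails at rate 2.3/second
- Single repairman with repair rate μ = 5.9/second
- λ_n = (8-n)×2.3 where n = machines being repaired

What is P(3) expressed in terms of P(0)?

P(3)/P(0) = ∏_{i=0}^{3-1} λ_i/μ_{i+1}
= (8-0)×2.3/5.9 × (8-1)×2.3/5.9 × (8-2)×2.3/5.9
= 19.9052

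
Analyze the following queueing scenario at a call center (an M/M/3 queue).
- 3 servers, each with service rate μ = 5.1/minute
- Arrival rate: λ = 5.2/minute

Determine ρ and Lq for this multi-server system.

Traffic intensity: ρ = λ/(cμ) = 5.2/(3×5.1) = 0.3399
Since ρ = 0.3399 < 1, system is stable.
Offered load a = λ/μ = cρ = 5.2/5.1 = 1.0196
P₀ = [ Σₙ₌₀^2 aⁿ/n! + a^3/(3!(1-ρ)) ]⁻¹
Σ = a^0/0! + a^1/1! + a^2/2! = 1.0000 + 1.0196 + 0.5198 = 2.5394
a^3/(3!(1-ρ)) = 1.0600/(6 × 0.6601) = 0.2676
P₀ = 1/(2.5394 + 0.26762) = 0.3562
Lq = P₀·a^3·ρ / (3!(1-ρ)²) = 0.35625 × 1.0600 × 0.33987 / (6 × 0.43577) = 0.04909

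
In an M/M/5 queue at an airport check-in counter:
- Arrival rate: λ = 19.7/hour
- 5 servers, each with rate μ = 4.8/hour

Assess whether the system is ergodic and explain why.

Stability requires ρ = λ/(cμ) < 1
ρ = 19.7/(5 × 4.8) = 19.7/24.00 = 0.8208
Since 0.8208 < 1, the system is STABLE.
The servers are busy 82.08% of the time.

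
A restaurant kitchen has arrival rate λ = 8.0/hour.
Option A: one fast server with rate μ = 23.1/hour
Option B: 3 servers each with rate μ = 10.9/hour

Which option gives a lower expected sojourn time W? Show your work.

Option A: single server μ = 23.1 (M/M/1)
  ρ_A = 8.0/23.1 = 0.3463
  W_A = 1/(μ-λ) = 1/(23.1-8.0) = 1/15.10 = 0.06623

Option B: 3 servers μ = 10.9 (M/M/3)
  ρ_B = λ/(cμ) = 8.0/(3×10.9) = 0.2446
  Offered load a = λ/μ = cρ = 8.0/10.9 = 0.7339
  P₀ = [ Σₙ₌₀^2 aⁿ/n! + a^3/(3!(1-ρ)) ]⁻¹
  Σ = a^0/0! + a^1/1! + a^2/2! = 1.0000 + 0.73394 + 0.26934 = 2.0033
  a^3/(3!(1-ρ)) = 0.395358/(6 × 0.755352) = 0.08723
  P₀ = 1/(2.00328 + 0.0872348) = 0.4784
  Lq = P₀·a^3·ρ / (3!(1-ρ)²) = 0.47835 × 0.39536 × 0.24465 / (6 × 0.57056) = 0.01352
  Wq_B = Lq/λ = 0.013515/8.0 = 0.001689
  W_B = Wq_B + 1/μ = 0.001689 + 0.09174 = 0.09343

Since W_A = 0.06623 < W_B = 0.09343, Option A (single fast server) has the shorter time in system.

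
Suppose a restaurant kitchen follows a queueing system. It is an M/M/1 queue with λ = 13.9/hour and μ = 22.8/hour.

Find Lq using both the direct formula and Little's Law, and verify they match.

Method 1 (direct): Lq = λ²/(μ(μ-λ)) = 193.21/(22.8 × 8.90) = 0.9521

Method 2 (Little's Law):
W = 1/(μ-λ) = 1/8.90 = 0.11235955
Wq = W - 1/μ = 0.11235955 - 0.043859649 = 0.0684999
Lq = λWq = 13.9 × 0.0684999 = 0.9521 ✔ (matches Method 1)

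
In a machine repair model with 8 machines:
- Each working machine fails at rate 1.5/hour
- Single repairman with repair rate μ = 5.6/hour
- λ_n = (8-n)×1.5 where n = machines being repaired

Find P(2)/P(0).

P(2)/P(0) = ∏_{i=0}^{2-1} λ_i/μ_{i+1}
= (8-0)×1.5/5.6 × (8-1)×1.5/5.6
= 4.0179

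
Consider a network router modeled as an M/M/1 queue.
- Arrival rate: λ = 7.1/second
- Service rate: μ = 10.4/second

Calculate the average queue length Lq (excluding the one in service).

ρ = λ/μ = 7.1/10.4 = 0.6827
For M/M/1: Lq = λ²/(μ(μ-λ))
Lq = 50.41/(10.4 × 3.30)
Lq = 1.4688 packets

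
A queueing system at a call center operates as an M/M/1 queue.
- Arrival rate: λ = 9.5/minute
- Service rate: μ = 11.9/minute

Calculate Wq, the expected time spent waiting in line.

First, compute utilization: ρ = λ/μ = 9.5/11.9 = 0.7983
For M/M/1: Wq = λ/(μ(μ-λ))
Wq = 9.5/(11.9 × (11.9-9.5))
Wq = 9.5/(11.9 × 2.40)
Wq = 0.3326 minutes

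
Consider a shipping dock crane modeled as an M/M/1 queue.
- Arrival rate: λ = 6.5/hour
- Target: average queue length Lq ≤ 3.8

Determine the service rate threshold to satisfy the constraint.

For M/M/1: Lq = λ²/(μ(μ-λ))
Need Lq ≤ 3.8, i.e. μ(μ-λ) ≥ λ²/3.8
μ² - 6.5μ - 42.25/3.8 ≥ 0  →  μ² - 6.5μ - 11.11842 ≥ 0
Quadratic formula (positive root): μ = [λ + √(λ² + 4×11.11842)]/2
Discriminant: 42.25 + 4×11.11842 = 86.7237, √86.7237 = 9.3126
μ ≥ (6.5 + 9.3126)/2 = 7.9063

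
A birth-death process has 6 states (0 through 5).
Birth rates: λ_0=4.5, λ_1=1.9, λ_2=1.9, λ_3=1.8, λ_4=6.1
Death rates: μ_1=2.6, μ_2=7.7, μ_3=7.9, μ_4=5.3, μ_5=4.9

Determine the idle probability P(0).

Ratios P(n)/P(0) = (λ₀···λₙ₋₁)/(μ₁···μₙ):
P(1)/P(0) = (4.5)/(2.6) = 1.7308
P(2)/P(0) = (4.5×1.9)/(2.6×7.7) = 0.4271
P(3)/P(0) = (4.5×1.9×1.9)/(2.6×7.7×7.9) = 0.1027
P(4)/P(0) = (4.5×1.9×1.9×1.8)/(2.6×7.7×7.9×5.3) = 0.03488
P(5)/P(0) = (4.5×1.9×1.9×1.8×6.1)/(2.6×7.7×7.9×5.3×4.9) = 0.04343

Normalization: ∑ P(n) = 1
P(0) × (1.0000 + 1.7308 + 0.4271 + 0.1027 + 0.03488 + 0.04343) = 1
P(0) × 3.3389 = 1
P(0) = 1/3.3389 = 0.2995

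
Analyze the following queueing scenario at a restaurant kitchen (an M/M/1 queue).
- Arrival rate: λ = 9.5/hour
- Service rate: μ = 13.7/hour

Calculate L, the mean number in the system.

ρ = λ/μ = 9.5/13.7 = 0.6934
For M/M/1: L = λ/(μ-λ)
L = 9.5/(13.7-9.5) = 9.5/4.20
L = 2.2619 orders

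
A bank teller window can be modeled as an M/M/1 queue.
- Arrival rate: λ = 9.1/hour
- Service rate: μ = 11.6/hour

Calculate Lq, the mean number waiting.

ρ = λ/μ = 9.1/11.6 = 0.7845
For M/M/1: Lq = λ²/(μ(μ-λ))
Lq = 82.81/(11.6 × 2.50)
Lq = 2.8555 transactions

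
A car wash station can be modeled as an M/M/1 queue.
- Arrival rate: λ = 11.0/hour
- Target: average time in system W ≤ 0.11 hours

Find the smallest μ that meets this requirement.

For M/M/1: W = 1/(μ-λ)
Need W ≤ 0.11, so 1/(μ-λ) ≤ 0.11
μ - λ ≥ 1/0.11 = 9.0909
μ ≥ 11.0 + 9.0909 = 20.0909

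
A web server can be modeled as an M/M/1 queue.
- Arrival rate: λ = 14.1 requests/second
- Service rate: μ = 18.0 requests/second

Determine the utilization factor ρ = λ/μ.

Server utilization: ρ = λ/μ
ρ = 14.1/18.0 = 0.7833
The server is busy 78.33% of the time.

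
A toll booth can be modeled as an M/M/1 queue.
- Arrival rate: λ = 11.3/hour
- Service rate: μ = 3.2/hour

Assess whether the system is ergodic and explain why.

Stability requires ρ = λ/(cμ) < 1
ρ = 11.3/(1 × 3.2) = 11.3/3.20 = 3.5312
Since 3.5312 ≥ 1, the system is UNSTABLE.
Queue grows without bound. Need μ > λ = 11.3.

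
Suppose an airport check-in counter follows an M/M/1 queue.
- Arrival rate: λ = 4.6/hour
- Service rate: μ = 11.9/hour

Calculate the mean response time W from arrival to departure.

First, compute utilization: ρ = λ/μ = 4.6/11.9 = 0.3866
For M/M/1: W = 1/(μ-λ)
W = 1/(11.9-4.6) = 1/7.30
W = 0.1370 hours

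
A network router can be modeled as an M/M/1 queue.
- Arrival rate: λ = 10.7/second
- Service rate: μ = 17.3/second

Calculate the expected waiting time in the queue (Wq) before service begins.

First, compute utilization: ρ = λ/μ = 10.7/17.3 = 0.6185
For M/M/1: Wq = λ/(μ(μ-λ))
Wq = 10.7/(17.3 × (17.3-10.7))
Wq = 10.7/(17.3 × 6.60)
Wq = 0.09371 seconds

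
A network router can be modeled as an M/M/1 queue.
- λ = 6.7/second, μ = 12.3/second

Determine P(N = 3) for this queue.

ρ = λ/μ = 6.7/12.3 = 0.54472
P(n) = (1-ρ)ρⁿ
P(3) = (1-0.54472) × 0.54472^3
P(3) = 0.45528 × 0.16163
P(3) = 0.07359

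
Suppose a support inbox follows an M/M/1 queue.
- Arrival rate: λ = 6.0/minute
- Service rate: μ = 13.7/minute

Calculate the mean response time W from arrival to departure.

First, compute utilization: ρ = λ/μ = 6.0/13.7 = 0.4380
For M/M/1: W = 1/(μ-λ)
W = 1/(13.7-6.0) = 1/7.70
W = 0.1299 minutes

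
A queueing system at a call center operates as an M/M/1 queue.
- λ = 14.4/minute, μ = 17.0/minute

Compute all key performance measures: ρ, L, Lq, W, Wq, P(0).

Step 1: ρ = λ/μ = 14.4/17.0 = 0.8471
Step 2: L = λ/(μ-λ) = 14.4/2.60 = 5.5385
Step 3: Lq = λ²/(μ(μ-λ)) = 207.36/(17.0×2.60) = 4.6914
Step 4: W = 1/(μ-λ) = 1/2.60 = 0.38462
Step 5: Wq = λ/(μ(μ-λ)) = 14.4/(17.0×2.60) = 0.3258
Step 6: P(0) = 1-ρ = 0.1529
Verify: L = λW = 14.4×0.38462 = 5.5385 ✔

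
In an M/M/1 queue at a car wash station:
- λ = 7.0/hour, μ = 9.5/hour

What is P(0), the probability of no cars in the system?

ρ = λ/μ = 7.0/9.5 = 0.7368
P(0) = 1 - ρ = 1 - 0.7368 = 0.2632
The server is idle 26.32% of the time.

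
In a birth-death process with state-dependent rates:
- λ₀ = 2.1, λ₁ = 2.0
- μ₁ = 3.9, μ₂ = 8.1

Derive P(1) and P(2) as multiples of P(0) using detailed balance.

Balance equations:
State 0: λ₀P₀ = μ₁P₁ → P₁ = (λ₀/μ₁)P₀ = (2.1/3.9)P₀ = 0.5385P₀
State 1: P₂ = (λ₀λ₁)/(μ₁μ₂)P₀ = (2.1×2.0)/(3.9×8.1)P₀ = 0.1330P₀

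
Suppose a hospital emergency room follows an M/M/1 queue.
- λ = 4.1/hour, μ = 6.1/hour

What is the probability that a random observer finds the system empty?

ρ = λ/μ = 4.1/6.1 = 0.6721
P(0) = 1 - ρ = 1 - 0.6721 = 0.3279
The server is idle 32.79% of the time.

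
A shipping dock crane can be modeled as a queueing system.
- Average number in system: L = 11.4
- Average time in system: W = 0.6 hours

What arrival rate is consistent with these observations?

Little's Law: L = λW, so λ = L/W
λ = 11.4/0.6 = 19.0000 containers/hour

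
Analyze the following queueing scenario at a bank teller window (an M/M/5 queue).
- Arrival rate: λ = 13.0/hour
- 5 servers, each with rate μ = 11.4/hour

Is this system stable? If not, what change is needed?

Stability requires ρ = λ/(cμ) < 1
ρ = 13.0/(5 × 11.4) = 13.0/57.00 = 0.2281
Since 0.2281 < 1, the system is STABLE.
The servers are busy 22.81% of the time.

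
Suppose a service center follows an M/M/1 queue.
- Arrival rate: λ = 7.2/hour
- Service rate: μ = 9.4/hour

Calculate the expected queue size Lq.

ρ = λ/μ = 7.2/9.4 = 0.7660
For M/M/1: Lq = λ²/(μ(μ-λ))
Lq = 51.84/(9.4 × 2.20)
Lq = 2.5068 customers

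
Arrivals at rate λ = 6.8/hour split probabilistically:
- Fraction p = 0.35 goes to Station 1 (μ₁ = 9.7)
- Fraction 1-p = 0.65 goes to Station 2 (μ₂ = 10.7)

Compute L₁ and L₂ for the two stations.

Effective rates: λ₁ = 6.8×0.35 = 2.38, λ₂ = 6.8×0.65 = 4.42
Station 1: ρ₁ = 2.38/9.7 = 0.24536, L₁ = ρ₁/(1-ρ₁) = 0.24536/(1-0.24536) = 0.3251
Station 2: ρ₂ = 4.42/10.7 = 0.41308, L₂ = ρ₂/(1-ρ₂) = 0.41308/(1-0.41308) = 0.7038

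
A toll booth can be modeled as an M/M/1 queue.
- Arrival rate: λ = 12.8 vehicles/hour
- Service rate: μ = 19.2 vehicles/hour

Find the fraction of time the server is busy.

Server utilization: ρ = λ/μ
ρ = 12.8/19.2 = 0.6667
The server is busy 66.67% of the time.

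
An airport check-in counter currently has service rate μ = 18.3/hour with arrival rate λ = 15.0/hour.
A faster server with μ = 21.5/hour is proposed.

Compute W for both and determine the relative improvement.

System 1: ρ₁ = 15.0/18.3 = 0.8197, W₁ = 1/(18.3-15.0) = 0.30303
System 2: ρ₂ = 15.0/21.5 = 0.6977, W₂ = 1/(21.5-15.0) = 0.15385
Improvement: (W₁-W₂)/W₁ = (0.30303-0.15385)/0.30303 = 49.23%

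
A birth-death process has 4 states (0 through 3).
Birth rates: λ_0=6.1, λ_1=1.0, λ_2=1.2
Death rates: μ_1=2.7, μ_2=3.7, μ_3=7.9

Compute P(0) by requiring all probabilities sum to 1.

Ratios P(n)/P(0) = (λ₀···λₙ₋₁)/(μ₁···μₙ):
P(1)/P(0) = (6.1)/(2.7) = 2.25926
P(2)/P(0) = (6.1×1.0)/(2.7×3.7) = 0.610611
P(3)/P(0) = (6.1×1.0×1.2)/(2.7×3.7×7.9) = 0.0927510

Normalization: ∑ P(n) = 1
P(0) × (1.00000 + 2.25926 + 0.610611 + 0.0927510) = 1
P(0) × 3.9626 = 1
P(0) = 1/3.9626 = 0.2524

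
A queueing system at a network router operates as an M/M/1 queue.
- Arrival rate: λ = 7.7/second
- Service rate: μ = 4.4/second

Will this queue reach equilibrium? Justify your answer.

Stability requires ρ = λ/(cμ) < 1
ρ = 7.7/(1 × 4.4) = 7.7/4.40 = 1.7500
Since 1.7500 ≥ 1, the system is UNSTABLE.
Queue grows without bound. Need μ > λ = 7.7.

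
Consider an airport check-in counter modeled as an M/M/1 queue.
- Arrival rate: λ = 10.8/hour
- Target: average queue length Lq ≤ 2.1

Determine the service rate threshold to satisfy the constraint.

For M/M/1: Lq = λ²/(μ(μ-λ))
Need Lq ≤ 2.1, i.e. μ(μ-λ) ≥ λ²/2.1
μ² - 10.8μ - 116.64/2.1 ≥ 0  →  μ² - 10.8μ - 55.54286 ≥ 0
Quadratic formula (positive root): μ = [λ + √(λ² + 4×55.54286)]/2
Discriminant: 116.64 + 4×55.54286 = 338.8114, √338.8114 = 18.4068
μ ≥ (10.8 + 18.4068)/2 = 14.6034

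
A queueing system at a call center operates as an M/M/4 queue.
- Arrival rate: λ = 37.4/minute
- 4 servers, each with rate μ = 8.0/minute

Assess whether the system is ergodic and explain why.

Stability requires ρ = λ/(cμ) < 1
ρ = 37.4/(4 × 8.0) = 37.4/32.00 = 1.1687
Since 1.1687 ≥ 1, the system is UNSTABLE.
Need c > λ/μ = 37.4/8.0 = 4.67.
Minimum servers needed: c = 5.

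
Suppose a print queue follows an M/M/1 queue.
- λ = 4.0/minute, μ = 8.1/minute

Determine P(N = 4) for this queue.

ρ = λ/μ = 4.0/8.1 = 0.4938
P(n) = (1-ρ)ρⁿ
P(4) = (1-0.4938) × 0.4938^4
P(4) = 0.5062 × 0.05946
P(4) = 0.03010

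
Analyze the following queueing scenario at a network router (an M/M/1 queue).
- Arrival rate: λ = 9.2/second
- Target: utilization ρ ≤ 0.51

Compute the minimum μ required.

ρ = λ/μ, so μ = λ/ρ
μ ≥ 9.2/0.51 = 18.0392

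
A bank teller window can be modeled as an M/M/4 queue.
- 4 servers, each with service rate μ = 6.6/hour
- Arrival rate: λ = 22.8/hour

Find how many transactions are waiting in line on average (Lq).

Traffic intensity: ρ = λ/(cμ) = 22.8/(4×6.6) = 0.8636
Since ρ = 0.8636 < 1, system is stable.
Offered load a = λ/μ = cρ = 22.8/6.6 = 3.4545
P₀ = [ Σₙ₌₀^3 aⁿ/n! + a^4/(4!(1-ρ)) ]⁻¹
Σ = a^0/0! + a^1/1! + a^2/2! + a^3/3! = 1.00000 + 3.45455 + 5.96694 + 6.87102 = 17.2925
a^4/(4!(1-ρ)) = 142.4176/(24 × 0.1363636) = 43.5165
P₀ = 1/(17.2925 + 43.5165) = 0.01644
Lq = P₀·a^4·ρ / (4!(1-ρ)²) = 0.016445 × 142.4176 × 0.86364 / (24 × 0.018595) = 4.5323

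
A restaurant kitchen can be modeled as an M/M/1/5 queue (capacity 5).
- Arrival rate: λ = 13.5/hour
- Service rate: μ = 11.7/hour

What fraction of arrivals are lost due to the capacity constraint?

ρ = λ/μ = 13.5/11.7 = 1.15385
P₀ = (1-ρ)/(1-ρ^(K+1)) = (1-1.15385)/(1-1.15385^6) = -0.15385/-1.3599 = 0.1131
P_K = P₀×ρ^K = 0.11313 × 1.15385^5 = 0.11313 × 2.0453 = 0.2314
Blocking probability = 23.14%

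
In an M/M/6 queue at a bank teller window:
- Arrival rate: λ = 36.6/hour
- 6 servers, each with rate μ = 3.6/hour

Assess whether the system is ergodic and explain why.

Stability requires ρ = λ/(cμ) < 1
ρ = 36.6/(6 × 3.6) = 36.6/21.60 = 1.6944
Since 1.6944 ≥ 1, the system is UNSTABLE.
Need c > λ/μ = 36.6/3.6 = 10.17.
Minimum servers needed: c = 11.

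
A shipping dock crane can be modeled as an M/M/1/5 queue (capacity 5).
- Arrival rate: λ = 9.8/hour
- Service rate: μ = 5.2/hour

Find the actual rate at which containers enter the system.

ρ = λ/μ = 9.8/5.2 = 1.8846
P₀ = (1-ρ)/(1-ρ^(K+1)) = (1-1.8846)/(1-1.8846^6) = -0.8846/-43.8038 = 0.02019
P_K = P₀×ρ^K = 0.020195 × 1.8846^5 = 0.020195 × 23.7737 = 0.4801
λ_eff = λ(1-P_K) = 9.8 × (1 - 0.4801) = 9.8 × 0.5199 = 5.0950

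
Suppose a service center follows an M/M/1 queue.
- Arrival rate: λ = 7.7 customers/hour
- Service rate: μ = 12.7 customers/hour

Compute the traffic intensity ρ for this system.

Server utilization: ρ = λ/μ
ρ = 7.7/12.7 = 0.6063
The server is busy 60.63% of the time.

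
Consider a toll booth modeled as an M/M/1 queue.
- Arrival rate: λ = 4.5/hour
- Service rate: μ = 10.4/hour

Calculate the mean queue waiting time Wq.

First, compute utilization: ρ = λ/μ = 4.5/10.4 = 0.4327
For M/M/1: Wq = λ/(μ(μ-λ))
Wq = 4.5/(10.4 × (10.4-4.5))
Wq = 4.5/(10.4 × 5.90)
Wq = 0.07334 hours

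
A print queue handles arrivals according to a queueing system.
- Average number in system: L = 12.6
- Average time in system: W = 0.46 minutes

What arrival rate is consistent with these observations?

Little's Law: L = λW, so λ = L/W
λ = 12.6/0.46 = 27.3913 jobs/minute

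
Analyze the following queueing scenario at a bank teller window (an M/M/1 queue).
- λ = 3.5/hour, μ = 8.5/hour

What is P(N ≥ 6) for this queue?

ρ = λ/μ = 3.5/8.5 = 0.41176
P(N ≥ n) = ρⁿ
P(N ≥ 6) = 0.41176^6
P(N ≥ 6) = 0.004874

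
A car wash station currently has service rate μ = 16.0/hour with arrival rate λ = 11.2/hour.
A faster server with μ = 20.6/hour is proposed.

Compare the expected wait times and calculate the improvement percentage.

System 1: ρ₁ = 11.2/16.0 = 0.7000, W₁ = 1/(16.0-11.2) = 0.20833
System 2: ρ₂ = 11.2/20.6 = 0.5437, W₂ = 1/(20.6-11.2) = 0.10638
Improvement: (W₁-W₂)/W₁ = (0.20833-0.10638)/0.20833 = 48.94%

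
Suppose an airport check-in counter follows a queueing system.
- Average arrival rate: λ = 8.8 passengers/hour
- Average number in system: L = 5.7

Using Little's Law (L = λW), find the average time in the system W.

Little's Law: L = λW, so W = L/λ
W = 5.7/8.8 = 0.6477 hours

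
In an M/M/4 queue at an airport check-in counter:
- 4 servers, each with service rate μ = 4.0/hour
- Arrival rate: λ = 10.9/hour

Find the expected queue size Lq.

Traffic intensity: ρ = λ/(cμ) = 10.9/(4×4.0) = 0.6813
Since ρ = 0.6813 < 1, system is stable.
Offered load a = λ/μ = cρ = 10.9/4.0 = 2.7250
P₀ = [ Σₙ₌₀^3 aⁿ/n! + a^4/(4!(1-ρ)) ]⁻¹
Σ = a^0/0! + a^1/1! + a^2/2! + a^3/3! = 1.0000 + 2.7250 + 3.7128 + 3.3725 = 10.8103
a^4/(4!(1-ρ)) = 55.1399/(24 × 0.31875) = 7.2078
P₀ = 1/(10.8103 + 7.2078) = 0.05550
Lq = P₀·a^4·ρ / (4!(1-ρ)²) = 0.055500 × 55.1399 × 0.68125 / (24 × 0.10160) = 0.8550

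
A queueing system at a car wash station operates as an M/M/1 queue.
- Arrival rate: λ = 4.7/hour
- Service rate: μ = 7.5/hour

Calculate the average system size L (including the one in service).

ρ = λ/μ = 4.7/7.5 = 0.6267
For M/M/1: L = λ/(μ-λ)
L = 4.7/(7.5-4.7) = 4.7/2.80
L = 1.6786 cars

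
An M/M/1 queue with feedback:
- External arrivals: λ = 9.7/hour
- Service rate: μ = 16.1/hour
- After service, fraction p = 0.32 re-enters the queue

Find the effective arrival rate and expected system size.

Effective arrival rate: λ_eff = λ/(1-p) = 9.7/(1-0.32) = 9.7/0.68 = 14.264706
ρ = λ_eff/μ = 14.264706/16.1 = 0.8860066
L = ρ/(1-ρ) = 0.8860066/(1-0.8860066) = 7.7724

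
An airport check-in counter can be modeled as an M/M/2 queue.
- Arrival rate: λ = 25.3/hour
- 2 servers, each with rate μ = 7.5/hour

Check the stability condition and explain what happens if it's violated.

Stability requires ρ = λ/(cμ) < 1
ρ = 25.3/(2 × 7.5) = 25.3/15.00 = 1.6867
Since 1.6867 ≥ 1, the system is UNSTABLE.
Need c > λ/μ = 25.3/7.5 = 3.37.
Minimum servers needed: c = 4.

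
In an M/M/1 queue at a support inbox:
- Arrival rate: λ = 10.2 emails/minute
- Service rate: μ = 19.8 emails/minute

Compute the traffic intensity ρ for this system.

Server utilization: ρ = λ/μ
ρ = 10.2/19.8 = 0.5152
The server is busy 51.52% of the time.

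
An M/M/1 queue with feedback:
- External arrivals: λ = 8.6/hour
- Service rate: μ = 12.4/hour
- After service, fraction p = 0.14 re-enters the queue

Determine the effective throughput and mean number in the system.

Effective arrival rate: λ_eff = λ/(1-p) = 8.6/(1-0.14) = 8.6/0.86 = 10.0000
ρ = λ_eff/μ = 10.0000/12.4 = 0.806452
L = ρ/(1-ρ) = 0.806452/(1-0.806452) = 4.1667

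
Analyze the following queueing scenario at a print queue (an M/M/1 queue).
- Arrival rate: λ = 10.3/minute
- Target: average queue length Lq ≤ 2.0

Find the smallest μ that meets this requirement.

For M/M/1: Lq = λ²/(μ(μ-λ))
Need Lq ≤ 2.0, i.e. μ(μ-λ) ≥ λ²/2.0
μ² - 10.3μ - 106.09/2.0 ≥ 0  →  μ² - 10.3μ - 53.0450 ≥ 0
Quadratic formula (positive root): μ = [λ + √(λ² + 4×53.0450)]/2
Discriminant: 106.09 + 4×53.0450 = 318.2700, √318.2700 = 17.8401
μ ≥ (10.3 + 17.8401)/2 = 14.0701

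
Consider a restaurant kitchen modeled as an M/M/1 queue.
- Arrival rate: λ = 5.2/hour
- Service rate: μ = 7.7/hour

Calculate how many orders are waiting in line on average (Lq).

ρ = λ/μ = 5.2/7.7 = 0.6753
For M/M/1: Lq = λ²/(μ(μ-λ))
Lq = 27.04/(7.7 × 2.50)
Lq = 1.4047 orders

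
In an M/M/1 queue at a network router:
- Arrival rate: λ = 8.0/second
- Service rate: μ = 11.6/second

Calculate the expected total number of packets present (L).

ρ = λ/μ = 8.0/11.6 = 0.6897
For M/M/1: L = λ/(μ-λ)
L = 8.0/(11.6-8.0) = 8.0/3.60
L = 2.2222 packets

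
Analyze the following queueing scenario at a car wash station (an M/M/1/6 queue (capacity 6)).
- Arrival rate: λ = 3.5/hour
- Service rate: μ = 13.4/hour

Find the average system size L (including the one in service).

ρ = λ/μ = 3.5/13.4 = 0.2612
P₀ = (1-ρ)/(1-ρ^(K+1)) = (1-0.2612)/(1-0.2612^7) = 0.7388/0.9999 = 0.7389
P_K = P₀×ρ^K = 0.73886 × 0.2612^6 = 0.73886 × 0.00031757 = 0.0002346
L = ρ[1 - (K+1)ρ^K + Kρ^(K+1)] / [(1-ρ)(1-ρ^(K+1))]
L = 0.2612 × (1 - 7×0.0003176 + 6×0.00008295) / ((1 - 0.2612) × (1 - 0.00008295)) = 0.3530 cars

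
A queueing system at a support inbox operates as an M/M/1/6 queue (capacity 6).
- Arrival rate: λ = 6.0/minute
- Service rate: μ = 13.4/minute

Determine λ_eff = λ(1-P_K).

ρ = λ/μ = 6.0/13.4 = 0.44776
P₀ = (1-ρ)/(1-ρ^(K+1)) = (1-0.44776)/(1-0.44776^7) = 0.5522/0.9964 = 0.5542
P_K = P₀×ρ^K = 0.55424 × 0.44776^6 = 0.55424 × 0.0080588 = 0.004467
λ_eff = λ(1-P_K) = 6.0 × (1 - 0.004467) = 6.0 × 0.99553 = 5.9732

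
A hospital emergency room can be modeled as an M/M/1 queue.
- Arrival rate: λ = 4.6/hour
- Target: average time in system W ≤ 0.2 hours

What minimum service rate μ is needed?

For M/M/1: W = 1/(μ-λ)
Need W ≤ 0.2, so 1/(μ-λ) ≤ 0.2
μ - λ ≥ 1/0.2 = 5.0000
μ ≥ 4.6 + 5.0000 = 9.6000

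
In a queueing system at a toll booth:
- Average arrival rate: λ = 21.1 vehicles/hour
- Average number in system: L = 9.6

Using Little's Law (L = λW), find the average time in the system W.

Little's Law: L = λW, so W = L/λ
W = 9.6/21.1 = 0.4550 hours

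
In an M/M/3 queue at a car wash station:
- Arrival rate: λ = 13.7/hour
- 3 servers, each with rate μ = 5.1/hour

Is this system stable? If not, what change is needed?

Stability requires ρ = λ/(cμ) < 1
ρ = 13.7/(3 × 5.1) = 13.7/15.30 = 0.8954
Since 0.8954 < 1, the system is STABLE.
The servers are busy 89.54% of the time.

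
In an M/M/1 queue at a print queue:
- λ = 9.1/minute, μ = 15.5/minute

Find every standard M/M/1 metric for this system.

Step 1: ρ = λ/μ = 9.1/15.5 = 0.5871
Step 2: L = λ/(μ-λ) = 9.1/6.40 = 1.4219
Step 3: Lq = λ²/(μ(μ-λ)) = 82.81/(15.5×6.40) = 0.8348
Step 4: W = 1/(μ-λ) = 1/6.40 = 0.15625
Step 5: Wq = λ/(μ(μ-λ)) = 9.1/(15.5×6.40) = 0.09173
Step 6: P(0) = 1-ρ = 0.4129
Verify: L = λW = 9.1×0.15625 = 1.4219 ✔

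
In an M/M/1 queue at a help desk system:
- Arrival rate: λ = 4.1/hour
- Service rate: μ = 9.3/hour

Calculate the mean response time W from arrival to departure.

First, compute utilization: ρ = λ/μ = 4.1/9.3 = 0.4409
For M/M/1: W = 1/(μ-λ)
W = 1/(9.3-4.1) = 1/5.20
W = 0.1923 hours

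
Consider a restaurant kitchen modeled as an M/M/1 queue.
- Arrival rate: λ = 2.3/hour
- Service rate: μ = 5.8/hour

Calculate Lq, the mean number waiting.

ρ = λ/μ = 2.3/5.8 = 0.3966
For M/M/1: Lq = λ²/(μ(μ-λ))
Lq = 5.29/(5.8 × 3.50)
Lq = 0.2606 orders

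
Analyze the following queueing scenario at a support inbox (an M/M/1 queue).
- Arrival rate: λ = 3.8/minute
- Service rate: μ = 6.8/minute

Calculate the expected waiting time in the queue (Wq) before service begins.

First, compute utilization: ρ = λ/μ = 3.8/6.8 = 0.5588
For M/M/1: Wq = λ/(μ(μ-λ))
Wq = 3.8/(6.8 × (6.8-3.8))
Wq = 3.8/(6.8 × 3.00)
Wq = 0.1863 minutes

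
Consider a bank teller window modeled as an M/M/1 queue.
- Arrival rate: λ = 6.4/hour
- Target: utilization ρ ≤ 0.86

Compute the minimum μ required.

ρ = λ/μ, so μ = λ/ρ
μ ≥ 6.4/0.86 = 7.4419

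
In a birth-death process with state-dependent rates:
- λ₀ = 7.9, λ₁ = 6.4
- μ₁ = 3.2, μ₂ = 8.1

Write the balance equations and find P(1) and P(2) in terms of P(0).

Balance equations:
State 0: λ₀P₀ = μ₁P₁ → P₁ = (λ₀/μ₁)P₀ = (7.9/3.2)P₀ = 2.4688P₀
State 1: P₂ = (λ₀λ₁)/(μ₁μ₂)P₀ = (7.9×6.4)/(3.2×8.1)P₀ = 1.9506P₀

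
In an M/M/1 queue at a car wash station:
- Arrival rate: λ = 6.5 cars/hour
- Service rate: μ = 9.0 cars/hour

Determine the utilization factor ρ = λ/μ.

Server utilization: ρ = λ/μ
ρ = 6.5/9.0 = 0.7222
The server is busy 72.22% of the time.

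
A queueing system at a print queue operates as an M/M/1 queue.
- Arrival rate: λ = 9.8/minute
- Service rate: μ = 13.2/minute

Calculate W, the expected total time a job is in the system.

First, compute utilization: ρ = λ/μ = 9.8/13.2 = 0.7424
For M/M/1: W = 1/(μ-λ)
W = 1/(13.2-9.8) = 1/3.40
W = 0.2941 minutes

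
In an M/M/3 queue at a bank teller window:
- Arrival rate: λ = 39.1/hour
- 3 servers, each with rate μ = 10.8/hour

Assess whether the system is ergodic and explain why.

Stability requires ρ = λ/(cμ) < 1
ρ = 39.1/(3 × 10.8) = 39.1/32.40 = 1.2068
Since 1.2068 ≥ 1, the system is UNSTABLE.
Need c > λ/μ = 39.1/10.8 = 3.62.
Minimum servers needed: c = 4.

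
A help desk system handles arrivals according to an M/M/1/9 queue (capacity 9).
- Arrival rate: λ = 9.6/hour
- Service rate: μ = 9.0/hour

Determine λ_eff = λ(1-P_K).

ρ = λ/μ = 9.6/9.0 = 1.066667
P₀ = (1-ρ)/(1-ρ^(K+1)) = (1-1.066667)/(1-1.066667^10) = -0.066667/-0.90673 = 0.07352
P_K = P₀×ρ^K = 0.07352 × 1.066667^9 = 0.07352 × 1.7876 = 0.1314
λ_eff = λ(1-P_K) = 9.6 × (1 - 0.13143) = 9.6 × 0.86857 = 8.3383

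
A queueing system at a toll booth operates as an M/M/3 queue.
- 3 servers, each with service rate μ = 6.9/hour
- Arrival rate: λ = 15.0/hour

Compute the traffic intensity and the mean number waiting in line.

Traffic intensity: ρ = λ/(cμ) = 15.0/(3×6.9) = 0.7246
Since ρ = 0.7246 < 1, system is stable.
Offered load a = λ/μ = cρ = 15.0/6.9 = 2.1739
P₀ = [ Σₙ₌₀^2 aⁿ/n! + a^3/(3!(1-ρ)) ]⁻¹
Σ = a^0/0! + a^1/1! + a^2/2! = 1.00000 + 2.17391 + 2.36295 = 5.5369
a^3/(3!(1-ρ)) = 10.2737/(6 × 0.27536) = 6.2183
P₀ = 1/(5.5369 + 6.2183) = 0.08507
Lq = P₀·a^3·ρ / (3!(1-ρ)²) = 0.08507 × 10.2737 × 0.7246 / (6 × 0.07582) = 1.3921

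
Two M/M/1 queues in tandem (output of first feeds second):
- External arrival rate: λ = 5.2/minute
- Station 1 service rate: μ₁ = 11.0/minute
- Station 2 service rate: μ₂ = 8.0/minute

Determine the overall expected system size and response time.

By Jackson's theorem, each station behaves as independent M/M/1.
Station 1: ρ₁ = 5.2/11.0 = 0.4727, L₁ = ρ₁/(1-ρ₁) = λ/(μ₁-λ) = 5.2/5.80 = 0.8966
Station 2: ρ₂ = 5.2/8.0 = 0.6500, L₂ = ρ₂/(1-ρ₂) = λ/(μ₂-λ) = 5.2/2.80 = 1.8571
Total: L = L₁ + L₂ = 0.8966 + 1.8571 = 2.7537
W = L/λ = 2.7537/5.2 = 0.5296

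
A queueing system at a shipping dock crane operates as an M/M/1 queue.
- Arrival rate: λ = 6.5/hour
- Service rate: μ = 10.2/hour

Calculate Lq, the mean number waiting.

ρ = λ/μ = 6.5/10.2 = 0.6373
For M/M/1: Lq = λ²/(μ(μ-λ))
Lq = 42.25/(10.2 × 3.70)
Lq = 1.1195 containers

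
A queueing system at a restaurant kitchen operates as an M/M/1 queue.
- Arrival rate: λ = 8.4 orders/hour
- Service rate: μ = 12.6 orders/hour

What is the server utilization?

Server utilization: ρ = λ/μ
ρ = 8.4/12.6 = 0.6667
The server is busy 66.67% of the time.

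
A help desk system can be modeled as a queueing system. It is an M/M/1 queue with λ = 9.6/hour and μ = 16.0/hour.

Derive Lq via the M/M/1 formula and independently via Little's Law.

Method 1 (direct): Lq = λ²/(μ(μ-λ)) = 92.16/(16.0 × 6.40) = 0.9000

Method 2 (Little's Law):
W = 1/(μ-λ) = 1/6.40 = 0.15625
Wq = W - 1/μ = 0.15625 - 0.062500 = 0.09375
Lq = λWq = 9.6 × 0.09375 = 0.9000 ✔ (matches Method 1)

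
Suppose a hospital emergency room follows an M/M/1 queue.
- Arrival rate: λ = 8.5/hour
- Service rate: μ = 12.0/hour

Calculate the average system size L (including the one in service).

ρ = λ/μ = 8.5/12.0 = 0.7083
For M/M/1: L = λ/(μ-λ)
L = 8.5/(12.0-8.5) = 8.5/3.50
L = 2.4286 patients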